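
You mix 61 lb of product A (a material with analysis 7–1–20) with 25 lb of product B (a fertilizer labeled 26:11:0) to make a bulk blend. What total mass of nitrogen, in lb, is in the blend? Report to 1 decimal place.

10.8 lb N

N mass = 7%×61 + 26%×25 = 10.77 lb.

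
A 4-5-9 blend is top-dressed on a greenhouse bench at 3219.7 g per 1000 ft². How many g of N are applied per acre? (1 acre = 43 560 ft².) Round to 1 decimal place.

nitrogen per 1000 ft² = 3219.7 × 4% = 128.788 g.
Convert to per acre: 128.788 × 43.56 = 5610.01 g.

5610.0 g N per acre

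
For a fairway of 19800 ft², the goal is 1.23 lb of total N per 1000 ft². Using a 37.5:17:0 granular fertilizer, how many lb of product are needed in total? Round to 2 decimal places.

64.94 lb

Product per 1000 ft² = 1.23 / 37.5% = 3.28 lb.
Total product = 3.28 × 19800 / 1000 = 64.944 lb.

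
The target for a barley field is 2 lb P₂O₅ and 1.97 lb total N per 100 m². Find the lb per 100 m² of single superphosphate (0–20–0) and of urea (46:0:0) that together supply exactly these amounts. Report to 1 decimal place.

With a, b = lb per 100 m² of single superphosphate and urea:
P₂O₅: 0.2·a + 0·b = 2
N: 0·a + 0.46·b = 1.97
Solving simultaneously: a = 10, b = 4.28261.

10.0 lb single superphosphate, 4.3 lb urea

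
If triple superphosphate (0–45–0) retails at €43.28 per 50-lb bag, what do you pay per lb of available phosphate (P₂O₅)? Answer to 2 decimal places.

€1.92 per lb P₂O₅

P₂O₅ in bag = 50 × 45% = 22.5 lb.
Cost per lb P₂O₅ = €43.28 / 22.5 = €1.9236.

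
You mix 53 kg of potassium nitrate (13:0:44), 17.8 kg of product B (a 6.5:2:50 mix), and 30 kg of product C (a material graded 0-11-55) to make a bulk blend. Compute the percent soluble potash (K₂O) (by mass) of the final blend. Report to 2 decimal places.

48.33% K₂O

Total mass = 53 + 17.8 + 30 = 100.8 kg.
K₂O mass = 44%×53 + 50%×17.8 + 55%×30 = 48.72 kg.
% K₂O = 48.72 / 100.8 = 48.3333%.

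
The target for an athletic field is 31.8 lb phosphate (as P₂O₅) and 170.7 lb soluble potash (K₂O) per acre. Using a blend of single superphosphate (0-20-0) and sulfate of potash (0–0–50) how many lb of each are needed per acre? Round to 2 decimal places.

159.00 lb single superphosphate, 341.40 lb sulfate of potash

With a, b = lb per acre of single superphosphate and sulfate of potash:
P₂O₅: 0.2·a + 0·b = 31.8
K₂O: 0·a + 0.5·b = 170.7
Solving simultaneously: a = 159, b = 341.4.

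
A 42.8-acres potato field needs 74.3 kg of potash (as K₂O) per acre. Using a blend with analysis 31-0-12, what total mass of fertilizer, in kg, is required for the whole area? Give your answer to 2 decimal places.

26500.33 kg

Product per acre = 74.3 / 12% = 619.167 kg.
Total product = 619.167 × 42.8 = 26500.333 kg.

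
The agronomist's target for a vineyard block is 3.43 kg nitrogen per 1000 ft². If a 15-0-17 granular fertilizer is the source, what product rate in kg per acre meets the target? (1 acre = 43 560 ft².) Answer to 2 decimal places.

Product per 1000 ft² = 3.43 / 15% = 22.8667 kg.
Convert to per acre: 22.8667 × 43.56 = 996.072 kg.

996.07 kg of product per acre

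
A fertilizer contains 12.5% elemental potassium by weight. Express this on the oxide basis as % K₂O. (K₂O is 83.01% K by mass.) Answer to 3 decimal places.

%K₂O = 12.5 / 0.8301 = 15.0584%.

15.058% K₂O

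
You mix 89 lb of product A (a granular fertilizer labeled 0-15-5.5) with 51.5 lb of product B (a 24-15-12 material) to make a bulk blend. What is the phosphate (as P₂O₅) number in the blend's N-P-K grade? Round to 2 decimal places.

Total mass = 89 + 51.5 = 140.5 lb.
P₂O₅ mass = 15%×89 + 15%×51.5 = 21.075 lb.
% P₂O₅ = 21.075 / 140.5 = 15%.

15.00% P₂O₅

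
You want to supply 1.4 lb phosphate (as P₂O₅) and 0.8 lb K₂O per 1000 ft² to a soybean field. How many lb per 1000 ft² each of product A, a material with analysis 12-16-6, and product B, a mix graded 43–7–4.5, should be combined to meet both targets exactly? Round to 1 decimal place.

Per-1000 ft² balance (a = product A, b = product B):
P₂O₅: 0.16·a + 0.07·b = 1.4
K₂O: 0.06·a + 0.045·b = 0.8
From row1: a = (1.4 − 0.07·b) / 0.16.
Into row2: 0.06·(1.4 − 0.07·b)/0.16 + 0.045·b = 0.8 → b = 14.6667, a = 2.33333.

2.3 lb product A, 14.7 lb product B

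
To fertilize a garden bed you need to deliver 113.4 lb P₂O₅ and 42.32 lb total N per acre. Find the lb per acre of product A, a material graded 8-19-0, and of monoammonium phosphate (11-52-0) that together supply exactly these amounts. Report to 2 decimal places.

460.50 lb product A, 49.82 lb monoammonium phosphate

Let a = lb of product A, b = lb of monoammonium phosphate (per acre).
P₂O₅: 0.19·a + 0.52·b = 113.4
N: 0.08·a + 0.11·b = 42.32
From row1: a = (113.4 − 0.52·b) / 0.19.
Into row2: 0.08·(113.4 − 0.52·b)/0.19 + 0.11·b = 42.32 → b = 49.8164, a = 460.502.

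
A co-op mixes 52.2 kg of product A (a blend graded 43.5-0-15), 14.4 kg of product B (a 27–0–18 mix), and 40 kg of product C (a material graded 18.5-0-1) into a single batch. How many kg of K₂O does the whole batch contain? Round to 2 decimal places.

K₂O mass = 15%×52.2 + 18%×14.4 + 1%×40 = 10.822 kg.

10.82 kg K₂O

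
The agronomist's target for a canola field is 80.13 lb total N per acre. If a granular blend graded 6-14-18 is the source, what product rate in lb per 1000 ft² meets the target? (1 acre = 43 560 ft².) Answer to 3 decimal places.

Product per acre = 80.13 / 6% = 1335.5 lb.
Convert to per 1000 ft²: 1335.5 × 0.0229568 = 30.6589 lb.

30.659 lb of product per thousand sq ft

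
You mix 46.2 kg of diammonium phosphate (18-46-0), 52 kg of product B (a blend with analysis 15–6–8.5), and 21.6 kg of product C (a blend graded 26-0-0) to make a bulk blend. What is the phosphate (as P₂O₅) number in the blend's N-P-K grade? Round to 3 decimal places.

Total mass = 46.2 + 52 + 21.6 = 119.8 kg.
P₂O₅ mass = 46%×46.2 + 6%×52 + 0%×21.6 = 24.372 kg.
% P₂O₅ = 24.372 / 119.8 = 20.3439%.

20.344% P₂O₅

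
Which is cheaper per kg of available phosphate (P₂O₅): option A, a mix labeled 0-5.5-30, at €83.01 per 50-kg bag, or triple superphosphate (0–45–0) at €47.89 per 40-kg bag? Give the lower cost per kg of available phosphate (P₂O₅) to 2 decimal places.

€2.66 per kg P₂O₅ (triple superphosphate)

option A: P₂O₅ per bag = 50 × 5.5% = 2.75 kg; cost = 83.01 / 2.75 = €30.1855/kg P₂O₅.
triple superphosphate: P₂O₅ per bag = 40 × 45% = 18 kg; cost = 47.89 / 18 = €2.6606/kg P₂O₅.
triple superphosphate is cheaper.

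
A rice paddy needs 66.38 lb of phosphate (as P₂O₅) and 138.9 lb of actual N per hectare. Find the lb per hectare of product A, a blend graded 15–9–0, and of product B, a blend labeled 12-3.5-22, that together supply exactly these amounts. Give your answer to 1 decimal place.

559.3 lb product A, 458.4 lb product B

Per-hectare balance (a = product A, b = product B):
P₂O₅: 0.09·a + 0.035·b = 66.38
N: 0.15·a + 0.12·b = 138.9
Solving simultaneously: a = 559.297, b = 458.378.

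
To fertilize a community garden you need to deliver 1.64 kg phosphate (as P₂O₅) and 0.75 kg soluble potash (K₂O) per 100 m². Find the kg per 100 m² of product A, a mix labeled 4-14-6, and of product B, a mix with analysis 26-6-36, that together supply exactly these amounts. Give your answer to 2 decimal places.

11.65 kg product A, 0.14 kg product B

With a, b = kg per 100 m² of product A and product B:
P₂O₅: 0.14·a + 0.06·b = 1.64
K₂O: 0.06·a + 0.36·b = 0.75
Eliminate b: (row1) − 0.06/0.36·(row2) → 0.13·a = 1.515, so a = 11.6538.
Then b = (0.75 − 0.06·11.6538) / 0.36 = 0.141026.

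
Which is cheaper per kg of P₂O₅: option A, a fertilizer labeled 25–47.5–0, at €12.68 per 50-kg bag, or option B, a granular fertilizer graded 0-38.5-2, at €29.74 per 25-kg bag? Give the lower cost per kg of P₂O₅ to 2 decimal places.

option A: P₂O₅ per bag = 50 × 47.5% = 23.75 kg; cost = 12.68 / 23.75 = €0.5339/kg P₂O₅.
option B: P₂O₅ per bag = 25 × 38.5% = 9.625 kg; cost = 29.74 / 9.625 = €3.0899/kg P₂O₅.
option A is cheaper.

€0.53 per kg P₂O₅ (option A)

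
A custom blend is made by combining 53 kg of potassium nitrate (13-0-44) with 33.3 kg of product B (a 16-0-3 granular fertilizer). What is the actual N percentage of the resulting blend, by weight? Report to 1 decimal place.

14.2% N

Total mass = 53 + 33.3 = 86.3 kg.
N mass = 13%×53 + 16%×33.3 = 12.218 kg.
% N = 12.218 / 86.3 = 14.1576%.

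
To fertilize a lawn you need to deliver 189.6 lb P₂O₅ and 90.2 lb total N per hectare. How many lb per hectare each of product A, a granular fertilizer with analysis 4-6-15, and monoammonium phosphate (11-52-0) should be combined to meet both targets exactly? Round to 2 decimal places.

Let a = lb of product A, b = lb of monoammonium phosphate (per hectare).
P₂O₅: 0.06·a + 0.52·b = 189.6
N: 0.04·a + 0.11·b = 90.2
From row1: a = (189.6 − 0.52·b) / 0.06.
Into row2: 0.04·(189.6 − 0.52·b)/0.06 + 0.11·b = 90.2 → b = 152.958, a = 1834.366.

1834.37 lb product A, 152.96 lb monoammonium phosphate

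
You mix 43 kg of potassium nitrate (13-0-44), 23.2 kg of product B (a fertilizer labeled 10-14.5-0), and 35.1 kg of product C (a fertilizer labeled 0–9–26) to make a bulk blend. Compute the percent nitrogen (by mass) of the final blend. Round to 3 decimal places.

7.808% N

Total mass = 43 + 23.2 + 35.1 = 101.3 kg.
N mass = 13%×43 + 10%×23.2 + 0%×35.1 = 7.91 kg.
% N = 7.91 / 101.3 = 7.80849%.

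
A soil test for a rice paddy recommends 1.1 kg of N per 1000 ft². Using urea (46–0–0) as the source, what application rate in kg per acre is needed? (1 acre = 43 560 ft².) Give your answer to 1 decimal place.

Product per 1000 ft² = 1.1 / 46% = 2.3913 kg.
Convert to per acre: 2.3913 × 43.56 = 104.165 kg.

104.2 kg of product per acre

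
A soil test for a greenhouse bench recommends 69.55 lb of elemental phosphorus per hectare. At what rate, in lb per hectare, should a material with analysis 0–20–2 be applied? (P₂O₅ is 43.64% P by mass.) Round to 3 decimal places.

796.861 lb of product per hectare

As P₂O₅: 69.55 / 0.4364 = 159.372 lb per hectare.
Product per hectare = 159.372 / 20% = 796.8607 lb.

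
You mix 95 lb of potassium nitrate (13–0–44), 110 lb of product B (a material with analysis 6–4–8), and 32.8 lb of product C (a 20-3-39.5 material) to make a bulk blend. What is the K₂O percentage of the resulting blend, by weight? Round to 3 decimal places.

26.727% K₂O

Total mass = 95 + 110 + 32.8 = 237.8 lb.
K₂O mass = 44%×95 + 8%×110 + 39.5%×32.8 = 63.556 lb.
% K₂O = 63.556 / 237.8 = 26.7267%.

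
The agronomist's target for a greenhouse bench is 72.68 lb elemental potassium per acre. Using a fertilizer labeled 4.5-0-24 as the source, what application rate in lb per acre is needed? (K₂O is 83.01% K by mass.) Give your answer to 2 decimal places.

364.82 lb of product per acre

As K₂O: 72.68 / 0.8301 = 87.5557 lb per acre.
Product per acre = 87.5557 / 24% = 364.815 lb.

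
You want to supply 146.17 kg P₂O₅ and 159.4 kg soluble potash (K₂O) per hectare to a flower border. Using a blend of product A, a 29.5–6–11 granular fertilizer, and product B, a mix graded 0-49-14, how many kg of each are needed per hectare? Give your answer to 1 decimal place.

With a, b = kg per hectare of product A and product B:
P₂O₅: 0.06·a + 0.49·b = 146.17
K₂O: 0.11·a + 0.14·b = 159.4
Solving simultaneously: a = 1266.86, b = 143.18.

1266.9 kg product A, 143.2 kg product B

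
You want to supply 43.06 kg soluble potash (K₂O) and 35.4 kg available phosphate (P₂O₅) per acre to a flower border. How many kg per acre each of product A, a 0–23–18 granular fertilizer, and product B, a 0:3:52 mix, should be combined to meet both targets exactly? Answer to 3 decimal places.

Let a = kg of product A, b = kg of product B (per acre).
K₂O: 0.18·a + 0.52·b = 43.06
P₂O₅: 0.23·a + 0.03·b = 35.4
Eliminate a: (row1) − 0.18/0.23·(row2) → 0.496522·b = 15.3557, so b = 30.9264.
Back-substitute: a = (43.06 − 0.52·30.9264) / 0.18 = 149.8792.

149.879 kg product A, 30.926 kg product B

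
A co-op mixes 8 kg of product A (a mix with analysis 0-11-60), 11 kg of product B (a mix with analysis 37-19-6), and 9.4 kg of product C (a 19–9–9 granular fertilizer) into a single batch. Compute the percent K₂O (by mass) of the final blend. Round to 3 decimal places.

Total mass = 8 + 11 + 9.4 = 28.4 kg.
K₂O mass = 60%×8 + 6%×11 + 9%×9.4 = 6.306 kg.
% K₂O = 6.306 / 28.4 = 22.2042%.

22.204% K₂O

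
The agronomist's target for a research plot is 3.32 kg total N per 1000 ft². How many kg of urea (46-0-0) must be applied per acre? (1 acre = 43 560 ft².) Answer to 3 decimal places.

Product per 1000 ft² = 3.32 / 46% = 7.21739 kg.
Convert to per acre: 7.21739 × 43.56 = 314.3896 kg.

314.390 kg of product per acre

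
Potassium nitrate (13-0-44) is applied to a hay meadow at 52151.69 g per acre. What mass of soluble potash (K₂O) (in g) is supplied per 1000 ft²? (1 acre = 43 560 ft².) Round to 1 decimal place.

K₂O per acre = 52151.69 × 44% = 22946.7 g.
Convert to per 1000 ft²: 22946.7 × 0.0229568 = 526.785 g.

526.8 g K₂O per thousand sq ft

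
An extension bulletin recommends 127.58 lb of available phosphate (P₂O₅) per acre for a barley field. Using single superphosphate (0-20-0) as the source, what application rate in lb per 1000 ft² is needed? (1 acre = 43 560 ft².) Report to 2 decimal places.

14.64 lb of product per thousand sq ft

Product per acre = 127.58 / 20% = 637.9 lb.
Convert to per 1000 ft²: 637.9 × 0.0229568 = 14.6442 lb.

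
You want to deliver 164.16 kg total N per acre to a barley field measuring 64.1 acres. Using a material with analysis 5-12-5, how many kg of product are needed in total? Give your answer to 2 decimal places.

Product per acre = 164.16 / 5% = 3283.2 kg.
Total product = 3283.2 × 64.1 = 210453.12 kg.

210453.12 kg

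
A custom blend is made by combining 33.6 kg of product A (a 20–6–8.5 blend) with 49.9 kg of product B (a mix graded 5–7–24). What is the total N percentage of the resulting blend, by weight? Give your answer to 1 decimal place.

Total mass = 33.6 + 49.9 = 83.5 kg.
N mass = 20%×33.6 + 5%×49.9 = 9.215 kg.
% N = 9.215 / 83.5 = 11.0359%.

11.0% N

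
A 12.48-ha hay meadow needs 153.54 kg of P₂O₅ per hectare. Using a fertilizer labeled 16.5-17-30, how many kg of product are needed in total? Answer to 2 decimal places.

Product per hectare = 153.54 / 17% = 903.176 kg.
Total product = 903.176 × 12.48 = 11271.642 kg.

11271.64 kg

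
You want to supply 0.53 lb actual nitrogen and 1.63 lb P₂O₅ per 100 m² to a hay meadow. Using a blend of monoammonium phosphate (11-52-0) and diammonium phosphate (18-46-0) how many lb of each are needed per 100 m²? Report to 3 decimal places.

Per-100 m² balance (a = monoammonium phosphate, b = diammonium phosphate):
N: 0.11·a + 0.18·b = 0.53
P₂O₅: 0.52·a + 0.46·b = 1.63
From row1: a = (0.53 − 0.18·b) / 0.11.
Into row2: 0.52·(0.53 − 0.18·b)/0.11 + 0.46·b = 1.63 → b = 2.23953, a = 1.15349.

1.153 lb monoammonium phosphate, 2.240 lb diammonium phosphate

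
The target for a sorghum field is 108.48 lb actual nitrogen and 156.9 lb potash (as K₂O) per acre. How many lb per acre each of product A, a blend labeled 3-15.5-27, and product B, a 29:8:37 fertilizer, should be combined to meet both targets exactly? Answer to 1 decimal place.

Let a = lb of product A, b = lb of product B (per acre).
N: 0.03·a + 0.29·b = 108.48
K₂O: 0.27·a + 0.37·b = 156.9
Eliminate b: (row1) − 0.29/0.37·(row2) → -0.181622·a = -14.4957, so a = 79.8125.
Then b = (156.9 − 0.27·79.8125) / 0.37 = 365.813.

79.8 lb product A, 365.8 lb product B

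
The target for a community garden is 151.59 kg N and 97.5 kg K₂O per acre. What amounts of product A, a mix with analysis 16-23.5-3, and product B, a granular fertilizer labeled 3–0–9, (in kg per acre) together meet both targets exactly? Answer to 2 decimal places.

With a, b = kg per acre of product A and product B:
N: 0.16·a + 0.03·b = 151.59
K₂O: 0.03·a + 0.09·b = 97.5
From row1: a = (151.59 − 0.03·b) / 0.16.
Into row2: 0.03·(151.59 − 0.03·b)/0.16 + 0.09·b = 97.5 → b = 818.689, a = 793.933.

793.93 kg product A, 818.69 kg product B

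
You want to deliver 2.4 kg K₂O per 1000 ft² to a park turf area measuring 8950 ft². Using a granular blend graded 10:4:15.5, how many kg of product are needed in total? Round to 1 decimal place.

Product per 1000 ft² = 2.4 / 15.5% = 15.4839 kg.
Total product = 15.4839 × 8950 / 1000 = 138.581 kg.

138.6 kg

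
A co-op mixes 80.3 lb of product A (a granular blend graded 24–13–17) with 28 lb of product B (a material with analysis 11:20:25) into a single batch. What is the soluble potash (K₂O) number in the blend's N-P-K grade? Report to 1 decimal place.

19.1% K₂O

Total mass = 80.3 + 28 = 108.3 lb.
K₂O mass = 17%×80.3 + 25%×28 = 20.651 lb.
% K₂O = 20.651 / 108.3 = 19.0683%.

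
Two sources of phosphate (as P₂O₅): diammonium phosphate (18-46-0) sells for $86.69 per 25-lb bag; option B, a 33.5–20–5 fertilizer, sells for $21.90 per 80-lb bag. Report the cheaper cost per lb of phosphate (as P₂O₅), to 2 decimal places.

diammonium phosphate: P₂O₅ per bag = 25 × 46% = 11.5 lb; cost = 86.69 / 11.5 = $7.5383/lb P₂O₅.
option B: P₂O₅ per bag = 80 × 20% = 16 lb; cost = 21.90 / 16 = $1.3687/lb P₂O₅.
option B is cheaper.

$1.37 per lb P₂O₅ (option B)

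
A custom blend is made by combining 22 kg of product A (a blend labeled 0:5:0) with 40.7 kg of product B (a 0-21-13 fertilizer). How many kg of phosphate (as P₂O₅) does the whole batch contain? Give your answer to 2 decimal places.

P₂O₅ mass = 5%×22 + 21%×40.7 = 9.647 kg.

9.65 kg P₂O₅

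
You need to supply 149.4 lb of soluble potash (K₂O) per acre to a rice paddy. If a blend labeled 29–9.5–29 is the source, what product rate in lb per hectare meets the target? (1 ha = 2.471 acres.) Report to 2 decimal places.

Product per acre = 149.4 / 29% = 515.172 lb.
Convert to per hectare: 515.172 × 2.471 = 1272.991 lb.

1272.99 lb of product per hectare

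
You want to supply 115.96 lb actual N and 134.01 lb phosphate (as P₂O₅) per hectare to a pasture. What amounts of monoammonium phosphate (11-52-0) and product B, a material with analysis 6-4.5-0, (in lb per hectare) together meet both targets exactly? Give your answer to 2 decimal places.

107.52 lb monoammonium phosphate, 1735.55 lb product B

Per-hectare balance (a = monoammonium phosphate, b = product B):
N: 0.11·a + 0.06·b = 115.96
P₂O₅: 0.52·a + 0.045·b = 134.01
From row1: a = (115.96 − 0.06·b) / 0.11.
Into row2: 0.52·(115.96 − 0.06·b)/0.11 + 0.045·b = 134.01 → b = 1735.547, a = 107.52.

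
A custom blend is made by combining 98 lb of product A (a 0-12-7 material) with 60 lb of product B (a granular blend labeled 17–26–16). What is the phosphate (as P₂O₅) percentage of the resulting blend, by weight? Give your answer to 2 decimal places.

Total mass = 98 + 60 = 158 lb.
P₂O₅ mass = 12%×98 + 26%×60 = 27.36 lb.
% P₂O₅ = 27.36 / 158 = 17.3165%.

17.32% P₂O₅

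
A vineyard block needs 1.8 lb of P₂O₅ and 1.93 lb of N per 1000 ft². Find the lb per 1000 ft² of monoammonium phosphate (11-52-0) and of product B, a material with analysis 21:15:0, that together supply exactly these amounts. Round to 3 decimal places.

0.955 lb monoammonium phosphate, 8.690 lb product B

Per-1000 ft² balance (a = monoammonium phosphate, b = product B):
P₂O₅: 0.52·a + 0.15·b = 1.8
N: 0.11·a + 0.21·b = 1.93
Eliminate a: (row1) − 0.52/0.11·(row2) → -0.842727·b = -7.32364, so b = 8.6904.
Back-substitute: a = (1.8 − 0.15·8.6904) / 0.52 = 0.954693.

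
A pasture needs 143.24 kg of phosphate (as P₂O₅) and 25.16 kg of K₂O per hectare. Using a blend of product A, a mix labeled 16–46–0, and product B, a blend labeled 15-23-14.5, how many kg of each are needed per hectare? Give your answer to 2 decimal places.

Let a = kg of product A, b = kg of product B (per hectare).
P₂O₅: 0.46·a + 0.23·b = 143.24
K₂O: 0·a + 0.145·b = 25.16
Solving simultaneously: a = 224.633, b = 173.517.

224.63 kg product A, 173.52 kg product B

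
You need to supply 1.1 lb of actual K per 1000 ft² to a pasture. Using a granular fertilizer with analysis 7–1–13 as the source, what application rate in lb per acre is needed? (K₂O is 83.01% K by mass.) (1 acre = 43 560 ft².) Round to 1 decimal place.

As K₂O: 1.1 / 0.8301 = 1.32514 lb per 1000 ft².
Product per 1000 ft² = 1.32514 / 13% = 10.1934 lb.
Convert to per acre: 10.1934 × 43.56 = 444.024 lb.

444.0 lb of product per acre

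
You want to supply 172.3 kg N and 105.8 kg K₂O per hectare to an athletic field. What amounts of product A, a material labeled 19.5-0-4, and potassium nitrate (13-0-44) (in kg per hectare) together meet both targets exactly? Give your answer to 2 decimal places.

769.95 kg product A, 170.46 kg potassium nitrate

With a, b = kg per hectare of product A and potassium nitrate:
N: 0.195·a + 0.13·b = 172.3
K₂O: 0.04·a + 0.44·b = 105.8
From row1: a = (172.3 − 0.13·b) / 0.195.
Into row2: 0.04·(172.3 − 0.13·b)/0.195 + 0.44·b = 105.8 → b = 170.459, a = 769.9504.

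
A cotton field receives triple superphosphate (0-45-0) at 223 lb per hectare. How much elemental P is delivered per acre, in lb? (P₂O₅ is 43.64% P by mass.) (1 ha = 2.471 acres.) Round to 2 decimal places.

17.72 lb P per acre

P₂O₅ per hectare = 223 × 45% = 100.35 lb.
Elemental P = 100.35 × 0.4364 = 43.7927 lb per hectare.
Convert to per acre: 43.7927 × 0.404694 = 17.7227 lb.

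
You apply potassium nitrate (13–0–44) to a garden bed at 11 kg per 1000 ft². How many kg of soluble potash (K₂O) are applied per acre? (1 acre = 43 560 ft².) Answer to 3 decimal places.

K₂O per 1000 ft² = 11 × 44% = 4.84 kg.
Convert to per acre: 4.84 × 43.56 = 210.8304 kg.

210.830 kg K₂O per acre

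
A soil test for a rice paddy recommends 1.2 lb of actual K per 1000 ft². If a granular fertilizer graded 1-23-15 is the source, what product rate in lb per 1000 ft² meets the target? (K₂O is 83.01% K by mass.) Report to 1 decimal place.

As K₂O: 1.2 / 0.8301 = 1.44561 lb per 1000 ft².
Product per 1000 ft² = 1.44561 / 15% = 9.63739 lb.

9.6 lb of product per thousand sq ft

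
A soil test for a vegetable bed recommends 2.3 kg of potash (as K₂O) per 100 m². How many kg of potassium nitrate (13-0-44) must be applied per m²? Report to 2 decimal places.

0.05 kg of product per sq m

Product per 100 m² = 2.3 / 44% = 5.22727 kg.
Convert to per m²: 5.22727 × 0.01 = 0.0522727 kg.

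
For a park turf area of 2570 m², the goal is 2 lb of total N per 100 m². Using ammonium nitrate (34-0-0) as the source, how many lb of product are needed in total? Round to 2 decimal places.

Product per 100 m² = 2 / 34% = 5.88235 lb.
Total product = 5.88235 × 2570 / 100 = 151.176 lb.

151.18 lb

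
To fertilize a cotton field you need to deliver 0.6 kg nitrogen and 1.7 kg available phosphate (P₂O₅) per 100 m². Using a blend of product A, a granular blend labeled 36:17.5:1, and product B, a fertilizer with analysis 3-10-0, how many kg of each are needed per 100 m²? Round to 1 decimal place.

With a, b = kg per 100 m² of product A and product B:
N: 0.36·a + 0.03·b = 0.6
P₂O₅: 0.175·a + 0.1·b = 1.7
From row1: a = (0.6 − 0.03·b) / 0.36.
Into row2: 0.175·(0.6 − 0.03·b)/0.36 + 0.1·b = 1.7 → b = 16.4878, a = 0.292683.

0.3 kg product A, 16.5 kg product B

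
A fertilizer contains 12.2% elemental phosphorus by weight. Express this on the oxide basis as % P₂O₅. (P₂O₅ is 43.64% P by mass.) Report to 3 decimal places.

%P₂O₅ = 12.2 / 0.4364 = 27.956004%.

27.956% P₂O₅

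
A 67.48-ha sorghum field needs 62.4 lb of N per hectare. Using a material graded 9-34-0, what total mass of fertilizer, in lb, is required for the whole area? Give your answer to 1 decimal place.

46786.1 lb

Product per hectare = 62.4 / 9% = 693.333 lb.
Total product = 693.333 × 67.48 = 46786.13 lb.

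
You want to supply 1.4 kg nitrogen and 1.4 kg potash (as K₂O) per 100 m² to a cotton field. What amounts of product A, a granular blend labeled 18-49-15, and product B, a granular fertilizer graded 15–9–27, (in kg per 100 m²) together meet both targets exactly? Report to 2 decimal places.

Per-100 m² balance (a = product A, b = product B):
N: 0.18·a + 0.15·b = 1.4
K₂O: 0.15·a + 0.27·b = 1.4
Solving simultaneously: a = 6.43678, b = 1.6092.

6.44 kg product A, 1.61 kg product B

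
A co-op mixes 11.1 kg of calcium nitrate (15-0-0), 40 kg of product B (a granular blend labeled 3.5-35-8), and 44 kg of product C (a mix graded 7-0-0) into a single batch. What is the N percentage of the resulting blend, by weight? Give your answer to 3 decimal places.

Total mass = 11.1 + 40 + 44 = 95.1 kg.
N mass = 15%×11.1 + 3.5%×40 + 7%×44 = 6.145 kg.
% N = 6.145 / 95.1 = 6.46162%.

6.462% N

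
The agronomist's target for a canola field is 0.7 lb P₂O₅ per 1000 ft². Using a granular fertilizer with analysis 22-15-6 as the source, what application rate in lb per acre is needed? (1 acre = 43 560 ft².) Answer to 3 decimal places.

Product per 1000 ft² = 0.7 / 15% = 4.66667 lb.
Convert to per acre: 4.66667 × 43.56 = 203.28 lb.

203.280 lb of product per acre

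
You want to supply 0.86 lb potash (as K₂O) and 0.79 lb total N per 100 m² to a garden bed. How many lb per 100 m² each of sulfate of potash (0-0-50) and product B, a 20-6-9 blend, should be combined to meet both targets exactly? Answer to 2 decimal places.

1.01 lb sulfate of potash, 3.95 lb product B

Let a = lb of sulfate of potash, b = lb of product B (per 100 m²).
K₂O: 0.5·a + 0.09·b = 0.86
N: 0·a + 0.2·b = 0.79
Solving simultaneously: a = 1.009, b = 3.95.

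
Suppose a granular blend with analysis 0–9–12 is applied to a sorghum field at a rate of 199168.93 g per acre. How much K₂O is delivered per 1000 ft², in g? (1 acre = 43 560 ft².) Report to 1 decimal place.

548.7 g K₂O per thousand sq ft

K₂O per acre = 199168.93 × 12% = 23900.3 g.
Convert to per 1000 ft²: 23900.3 × 0.0229568 = 548.675 g.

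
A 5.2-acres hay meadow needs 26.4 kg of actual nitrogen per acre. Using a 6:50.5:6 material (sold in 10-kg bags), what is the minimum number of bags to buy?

229 bags

Product per acre = 26.4 / 6% = 440 kg.
Total product = 440 × 5.2 = 2288 kg.
Bags = ⌈2288 / 10⌉ = 229.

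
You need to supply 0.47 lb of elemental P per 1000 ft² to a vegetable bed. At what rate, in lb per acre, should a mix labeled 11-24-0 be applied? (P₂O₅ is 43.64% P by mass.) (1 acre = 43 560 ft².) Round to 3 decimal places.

195.474 lb of product per acre

As P₂O₅: 0.47 / 0.4364 = 1.07699 lb per 1000 ft².
Product per 1000 ft² = 1.07699 / 24% = 4.48747 lb.
Convert to per acre: 4.48747 × 43.56 = 195.4743 lb.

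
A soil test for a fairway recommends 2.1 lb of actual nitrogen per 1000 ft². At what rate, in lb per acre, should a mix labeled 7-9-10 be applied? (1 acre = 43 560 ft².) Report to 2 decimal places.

Product per 1000 ft² = 2.1 / 7% = 30 lb.
Convert to per acre: 30 × 43.56 = 1306.8 lb.

1306.80 lb of product per acre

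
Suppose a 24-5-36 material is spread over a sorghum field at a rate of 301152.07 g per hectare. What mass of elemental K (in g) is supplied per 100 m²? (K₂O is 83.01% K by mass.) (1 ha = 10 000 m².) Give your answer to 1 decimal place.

K₂O per hectare = 301152.07 × 36% = 108415 g.
Elemental K = 108415 × 0.8301 = 89995.1 g per hectare.
Convert to per 100 m²: 89995.1 × 0.01 = 899.951 g.

900.0 g K per hundred sq m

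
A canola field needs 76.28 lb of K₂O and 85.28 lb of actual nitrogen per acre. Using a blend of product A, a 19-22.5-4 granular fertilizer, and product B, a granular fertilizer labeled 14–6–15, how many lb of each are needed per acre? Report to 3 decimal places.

92.262 lb product A, 483.930 lb product B

Let a = lb of product A, b = lb of product B (per acre).
K₂O: 0.04·a + 0.15·b = 76.28
N: 0.19·a + 0.14·b = 85.28
From row1: a = (76.28 − 0.15·b) / 0.04.
Into row2: 0.19·(76.28 − 0.15·b)/0.04 + 0.14·b = 85.28 → b = 483.9301, a = 92.26201.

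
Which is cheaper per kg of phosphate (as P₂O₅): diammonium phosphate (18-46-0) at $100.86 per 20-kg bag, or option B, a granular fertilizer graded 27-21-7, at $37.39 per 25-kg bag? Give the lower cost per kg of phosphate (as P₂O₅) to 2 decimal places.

diammonium phosphate: P₂O₅ per bag = 20 × 46% = 9.2 kg; cost = 100.86 / 9.2 = $10.9630/kg P₂O₅.
option B: P₂O₅ per bag = 25 × 21% = 5.25 kg; cost = 37.39 / 5.25 = $7.1219/kg P₂O₅.
option B is cheaper.

$7.12 per kg P₂O₅ (option B)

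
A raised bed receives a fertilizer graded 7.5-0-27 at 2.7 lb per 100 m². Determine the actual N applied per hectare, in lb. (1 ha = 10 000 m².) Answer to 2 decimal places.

20.25 lb N per hectare

nitrogen per 100 m² = 2.7 × 7.5% = 0.2025 lb.
Convert to per hectare: 0.2025 × 100 = 20.25 lb.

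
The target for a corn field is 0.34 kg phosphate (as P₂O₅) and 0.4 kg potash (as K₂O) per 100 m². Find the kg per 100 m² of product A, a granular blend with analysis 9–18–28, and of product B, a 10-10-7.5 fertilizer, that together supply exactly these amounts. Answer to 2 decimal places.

1.00 kg product A, 1.60 kg product B

Let a = kg of product A, b = kg of product B (per 100 m²).
P₂O₅: 0.18·a + 0.1·b = 0.34
K₂O: 0.28·a + 0.075·b = 0.4
Solving simultaneously: a = 1, b = 1.6.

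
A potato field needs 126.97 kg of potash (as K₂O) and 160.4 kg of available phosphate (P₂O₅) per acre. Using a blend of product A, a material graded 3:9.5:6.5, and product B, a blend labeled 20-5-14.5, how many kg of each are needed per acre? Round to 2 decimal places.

1606.60 kg product A, 155.45 kg product B

Per-acre balance (a = product A, b = product B):
K₂O: 0.065·a + 0.145·b = 126.97
P₂O₅: 0.095·a + 0.05·b = 160.4
Eliminate a: (row1) − 0.065/0.095·(row2) → 0.110789·b = 17.2226, so b = 155.454.
Back-substitute: a = (126.97 − 0.145·155.454) / 0.065 = 1606.603.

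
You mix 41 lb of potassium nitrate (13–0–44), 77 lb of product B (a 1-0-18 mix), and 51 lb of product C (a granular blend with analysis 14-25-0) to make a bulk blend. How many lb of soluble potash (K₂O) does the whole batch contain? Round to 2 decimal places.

31.90 lb K₂O

K₂O mass = 44%×41 + 18%×77 + 0%×51 = 31.9 lb.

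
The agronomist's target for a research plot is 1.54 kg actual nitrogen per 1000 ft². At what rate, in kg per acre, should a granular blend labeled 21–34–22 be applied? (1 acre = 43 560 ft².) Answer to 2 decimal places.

319.44 kg of product per acre

Product per 1000 ft² = 1.54 / 21% = 7.33333 kg.
Convert to per acre: 7.33333 × 43.56 = 319.44 kg.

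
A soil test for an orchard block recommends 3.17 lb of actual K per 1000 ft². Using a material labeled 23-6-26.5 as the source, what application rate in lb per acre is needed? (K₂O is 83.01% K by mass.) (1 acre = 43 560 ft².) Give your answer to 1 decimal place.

627.7 lb of product per acre

As K₂O: 3.17 / 0.8301 = 3.81882 lb per 1000 ft².
Product per 1000 ft² = 3.81882 / 26.5% = 14.4106 lb.
Convert to per acre: 14.4106 × 43.56 = 627.727 lb.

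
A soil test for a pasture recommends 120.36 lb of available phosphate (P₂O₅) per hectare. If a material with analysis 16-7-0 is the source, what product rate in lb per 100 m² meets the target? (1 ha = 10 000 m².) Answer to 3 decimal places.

17.194 lb of product per hundred sq m

Product per hectare = 120.36 / 7% = 1719.43 lb.
Convert to per 100 m²: 1719.43 × 0.01 = 17.1943 lb.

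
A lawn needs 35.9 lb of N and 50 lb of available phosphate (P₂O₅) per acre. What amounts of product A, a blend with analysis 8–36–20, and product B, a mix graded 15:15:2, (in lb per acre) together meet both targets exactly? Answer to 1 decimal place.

50.4 lb product A, 212.5 lb product B

Let a = lb of product A, b = lb of product B (per acre).
N: 0.08·a + 0.15·b = 35.9
P₂O₅: 0.36·a + 0.15·b = 50
Eliminate b: (row1) − 0.15/0.15·(row2) → -0.28·a = -14.1, so a = 50.3571.
Then b = (50 − 0.36·50.3571) / 0.15 = 212.476.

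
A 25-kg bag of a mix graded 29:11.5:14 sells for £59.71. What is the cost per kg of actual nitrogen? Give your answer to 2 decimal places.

N in bag = 25 × 29% = 7.25 kg.
Cost per kg N = £59.71 / 7.25 = £8.2359.

£8.24 per kg N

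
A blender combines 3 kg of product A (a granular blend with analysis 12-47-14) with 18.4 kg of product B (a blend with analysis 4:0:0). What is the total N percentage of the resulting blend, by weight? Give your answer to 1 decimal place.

5.1% N

Total mass = 3 + 18.4 = 21.4 kg.
N mass = 12%×3 + 4%×18.4 = 1.096 kg.
% N = 1.096 / 21.4 = 5.1215%.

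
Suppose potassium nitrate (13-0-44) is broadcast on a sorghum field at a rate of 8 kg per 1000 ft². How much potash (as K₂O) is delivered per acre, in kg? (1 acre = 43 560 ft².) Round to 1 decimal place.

153.3 kg K₂O per acre

K₂O per 1000 ft² = 8 × 44% = 3.52 kg.
Convert to per acre: 3.52 × 43.56 = 153.331 kg.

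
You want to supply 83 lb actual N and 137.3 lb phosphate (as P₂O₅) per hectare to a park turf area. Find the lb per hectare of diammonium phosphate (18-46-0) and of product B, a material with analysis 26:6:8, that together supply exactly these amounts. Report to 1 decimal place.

With a, b = lb per hectare of diammonium phosphate and product B:
N: 0.18·a + 0.26·b = 83
P₂O₅: 0.46·a + 0.06·b = 137.3
Solving simultaneously: a = 282.335, b = 123.768.

282.3 lb diammonium phosphate, 123.8 lb product B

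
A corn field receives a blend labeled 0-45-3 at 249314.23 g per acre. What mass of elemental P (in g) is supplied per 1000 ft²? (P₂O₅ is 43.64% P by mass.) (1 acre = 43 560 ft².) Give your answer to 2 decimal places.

P₂O₅ per acre = 249314.23 × 45% = 112191 g.
Elemental P = 112191 × 0.4364 = 48960.3 g per acre.
Convert to per 1000 ft²: 48960.3 × 0.0229568 = 1123.974 g.

1123.97 g P per thousand sq ft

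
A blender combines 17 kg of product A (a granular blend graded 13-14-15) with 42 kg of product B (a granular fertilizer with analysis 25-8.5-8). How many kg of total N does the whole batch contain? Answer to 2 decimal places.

12.71 kg N

N mass = 13%×17 + 25%×42 = 12.71 kg.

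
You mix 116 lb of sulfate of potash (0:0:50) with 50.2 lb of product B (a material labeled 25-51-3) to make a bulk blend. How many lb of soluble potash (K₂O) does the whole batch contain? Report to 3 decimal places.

K₂O mass = 50%×116 + 3%×50.2 = 59.506 lb.

59.506 lb K₂O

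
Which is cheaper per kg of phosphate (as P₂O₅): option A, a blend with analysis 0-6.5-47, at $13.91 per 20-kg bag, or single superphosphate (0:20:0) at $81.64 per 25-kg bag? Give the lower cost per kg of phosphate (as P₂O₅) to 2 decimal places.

option A: P₂O₅ per bag = 20 × 6.5% = 1.3 kg; cost = 13.91 / 1.3 = $10.7000/kg P₂O₅.
single superphosphate: P₂O₅ per bag = 25 × 20% = 5 kg; cost = 81.64 / 5 = $16.3280/kg P₂O₅.
option A is cheaper.

$10.70 per kg P₂O₅ (option A)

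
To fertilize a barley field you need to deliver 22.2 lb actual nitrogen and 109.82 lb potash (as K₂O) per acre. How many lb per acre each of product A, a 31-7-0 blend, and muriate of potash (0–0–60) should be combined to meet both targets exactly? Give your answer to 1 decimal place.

Per-acre balance (a = product A, b = muriate of potash):
N: 0.31·a + 0·b = 22.2
K₂O: 0·a + 0.6·b = 109.82
Solving simultaneously: a = 71.6129, b = 183.033.

71.6 lb product A, 183.0 lb muriate of potash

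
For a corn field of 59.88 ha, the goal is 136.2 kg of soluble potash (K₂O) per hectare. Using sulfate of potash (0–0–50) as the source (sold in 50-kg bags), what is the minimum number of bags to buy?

327 bags

Product per hectare = 136.2 / 50% = 272.4 kg.
Total product = 272.4 × 59.88 = 16311.3 kg.
Bags = ⌈16311.3 / 50⌉ = 327.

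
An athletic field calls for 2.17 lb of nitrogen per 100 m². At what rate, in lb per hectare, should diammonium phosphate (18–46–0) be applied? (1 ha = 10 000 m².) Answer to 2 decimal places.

Product per 100 m² = 2.17 / 18% = 12.0556 lb.
Convert to per hectare: 12.0556 × 100 = 1205.556 lb.

1205.56 lb of product per hectare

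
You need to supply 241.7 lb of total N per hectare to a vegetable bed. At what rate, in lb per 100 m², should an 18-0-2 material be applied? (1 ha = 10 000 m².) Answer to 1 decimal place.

Product per hectare = 241.7 / 18% = 1342.78 lb.
Convert to per 100 m²: 1342.78 × 0.01 = 13.4278 lb.

13.4 lb of product per hundred sq m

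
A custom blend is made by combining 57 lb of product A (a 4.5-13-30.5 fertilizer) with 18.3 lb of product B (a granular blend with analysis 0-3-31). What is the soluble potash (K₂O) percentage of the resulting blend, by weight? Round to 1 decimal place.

30.6% K₂O

Total mass = 57 + 18.3 = 75.3 lb.
K₂O mass = 30.5%×57 + 31%×18.3 = 23.058 lb.
% K₂O = 23.058 / 75.3 = 30.6215%.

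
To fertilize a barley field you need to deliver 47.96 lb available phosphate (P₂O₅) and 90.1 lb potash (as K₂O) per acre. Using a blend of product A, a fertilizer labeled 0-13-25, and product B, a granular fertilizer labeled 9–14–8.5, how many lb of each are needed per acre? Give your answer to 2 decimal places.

356.47 lb product A, 11.57 lb product B

Let a = lb of product A, b = lb of product B (per acre).
P₂O₅: 0.13·a + 0.14·b = 47.96
K₂O: 0.25·a + 0.085·b = 90.1
Solving simultaneously: a = 356.468, b = 11.5658.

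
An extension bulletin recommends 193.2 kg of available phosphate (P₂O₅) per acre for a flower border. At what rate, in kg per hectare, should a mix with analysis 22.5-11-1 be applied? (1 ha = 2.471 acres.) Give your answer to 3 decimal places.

4339.975 kg of product per hectare

Product per acre = 193.2 / 11% = 1756.36 kg.
Convert to per hectare: 1756.36 × 2.471 = 4339.9745 kg.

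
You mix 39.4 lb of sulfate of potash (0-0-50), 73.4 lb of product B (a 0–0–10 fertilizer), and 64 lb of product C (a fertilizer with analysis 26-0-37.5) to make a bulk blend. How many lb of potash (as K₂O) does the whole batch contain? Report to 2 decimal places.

K₂O mass = 50%×39.4 + 10%×73.4 + 37.5%×64 = 51.04 lb.

51.04 lb K₂O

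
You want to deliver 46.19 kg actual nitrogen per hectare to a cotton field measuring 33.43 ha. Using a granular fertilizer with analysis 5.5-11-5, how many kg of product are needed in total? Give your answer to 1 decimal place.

28075.1 kg

Product per hectare = 46.19 / 5.5% = 839.818 kg.
Total product = 839.818 × 33.43 = 28075.12 kg.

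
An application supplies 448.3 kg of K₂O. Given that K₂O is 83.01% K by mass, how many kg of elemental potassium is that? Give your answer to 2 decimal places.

372.13 kg K

K = 448.3 × 0.8301 = 372.134 kg.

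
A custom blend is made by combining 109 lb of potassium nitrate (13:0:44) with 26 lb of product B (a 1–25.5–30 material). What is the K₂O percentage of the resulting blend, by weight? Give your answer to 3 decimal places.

41.304% K₂O

Total mass = 109 + 26 = 135 lb.
K₂O mass = 44%×109 + 30%×26 = 55.76 lb.
% K₂O = 55.76 / 135 = 41.3037%.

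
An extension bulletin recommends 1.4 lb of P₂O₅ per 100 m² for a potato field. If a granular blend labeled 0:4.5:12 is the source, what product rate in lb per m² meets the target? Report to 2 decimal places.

0.31 lb of product per sq m

Product per 100 m² = 1.4 / 4.5% = 31.1111 lb.
Convert to per m²: 31.1111 × 0.01 = 0.311111 lb.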